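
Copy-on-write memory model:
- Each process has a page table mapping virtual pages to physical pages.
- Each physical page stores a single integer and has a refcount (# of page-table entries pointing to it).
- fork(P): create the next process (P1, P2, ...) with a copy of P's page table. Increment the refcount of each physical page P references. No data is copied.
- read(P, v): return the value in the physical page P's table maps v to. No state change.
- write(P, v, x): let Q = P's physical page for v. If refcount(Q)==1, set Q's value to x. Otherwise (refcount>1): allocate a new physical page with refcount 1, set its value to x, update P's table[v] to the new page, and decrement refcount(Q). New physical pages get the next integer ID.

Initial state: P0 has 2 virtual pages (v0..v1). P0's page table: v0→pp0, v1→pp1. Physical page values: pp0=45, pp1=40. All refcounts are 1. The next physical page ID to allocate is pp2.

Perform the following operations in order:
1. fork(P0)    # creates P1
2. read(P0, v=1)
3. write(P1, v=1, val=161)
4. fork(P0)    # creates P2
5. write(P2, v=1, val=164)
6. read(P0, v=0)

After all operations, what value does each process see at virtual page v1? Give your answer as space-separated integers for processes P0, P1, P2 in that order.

Answer: 40 161 164

Derivation:
Op 1: fork(P0) -> P1. 2 ppages; refcounts: pp0:2 pp1:2
Op 2: read(P0, v1) -> 40. No state change.
Op 3: write(P1, v1, 161). refcount(pp1)=2>1 -> COPY to pp2. 3 ppages; refcounts: pp0:2 pp1:1 pp2:1
Op 4: fork(P0) -> P2. 3 ppages; refcounts: pp0:3 pp1:2 pp2:1
Op 5: write(P2, v1, 164). refcount(pp1)=2>1 -> COPY to pp3. 4 ppages; refcounts: pp0:3 pp1:1 pp2:1 pp3:1
Op 6: read(P0, v0) -> 45. No state change.
P0: v1 -> pp1 = 40
P1: v1 -> pp2 = 161
P2: v1 -> pp3 = 164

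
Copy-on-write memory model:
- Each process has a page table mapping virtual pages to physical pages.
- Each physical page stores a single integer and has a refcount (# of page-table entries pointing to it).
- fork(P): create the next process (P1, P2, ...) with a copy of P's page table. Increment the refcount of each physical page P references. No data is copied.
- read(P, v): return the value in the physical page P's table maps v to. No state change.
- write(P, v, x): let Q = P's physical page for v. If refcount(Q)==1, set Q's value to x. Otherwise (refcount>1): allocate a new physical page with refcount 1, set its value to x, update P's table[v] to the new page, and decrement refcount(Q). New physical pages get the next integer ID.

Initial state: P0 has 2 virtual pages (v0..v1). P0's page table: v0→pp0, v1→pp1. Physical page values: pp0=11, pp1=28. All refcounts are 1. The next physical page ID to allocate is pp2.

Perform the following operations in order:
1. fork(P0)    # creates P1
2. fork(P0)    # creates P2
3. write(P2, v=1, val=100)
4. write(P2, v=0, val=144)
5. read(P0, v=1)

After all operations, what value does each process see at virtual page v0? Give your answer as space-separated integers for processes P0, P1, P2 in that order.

Answer: 11 11 144

Derivation:
Op 1: fork(P0) -> P1. 2 ppages; refcounts: pp0:2 pp1:2
Op 2: fork(P0) -> P2. 2 ppages; refcounts: pp0:3 pp1:3
Op 3: write(P2, v1, 100). refcount(pp1)=3>1 -> COPY to pp2. 3 ppages; refcounts: pp0:3 pp1:2 pp2:1
Op 4: write(P2, v0, 144). refcount(pp0)=3>1 -> COPY to pp3. 4 ppages; refcounts: pp0:2 pp1:2 pp2:1 pp3:1
Op 5: read(P0, v1) -> 28. No state change.
P0: v0 -> pp0 = 11
P1: v0 -> pp0 = 11
P2: v0 -> pp3 = 144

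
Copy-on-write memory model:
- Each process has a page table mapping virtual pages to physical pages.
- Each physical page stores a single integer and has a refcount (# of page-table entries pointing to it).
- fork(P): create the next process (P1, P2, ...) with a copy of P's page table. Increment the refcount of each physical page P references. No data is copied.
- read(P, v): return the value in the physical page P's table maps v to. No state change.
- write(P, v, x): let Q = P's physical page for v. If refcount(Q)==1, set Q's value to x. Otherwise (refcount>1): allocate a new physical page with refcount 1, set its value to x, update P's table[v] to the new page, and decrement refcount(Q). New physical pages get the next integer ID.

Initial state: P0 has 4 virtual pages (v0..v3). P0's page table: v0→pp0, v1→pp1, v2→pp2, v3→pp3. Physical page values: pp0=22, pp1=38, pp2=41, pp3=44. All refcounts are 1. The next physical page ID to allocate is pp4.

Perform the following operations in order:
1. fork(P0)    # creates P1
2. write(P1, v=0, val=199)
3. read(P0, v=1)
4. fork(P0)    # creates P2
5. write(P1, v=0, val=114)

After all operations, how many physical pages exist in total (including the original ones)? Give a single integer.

Answer: 5

Derivation:
Op 1: fork(P0) -> P1. 4 ppages; refcounts: pp0:2 pp1:2 pp2:2 pp3:2
Op 2: write(P1, v0, 199). refcount(pp0)=2>1 -> COPY to pp4. 5 ppages; refcounts: pp0:1 pp1:2 pp2:2 pp3:2 pp4:1
Op 3: read(P0, v1) -> 38. No state change.
Op 4: fork(P0) -> P2. 5 ppages; refcounts: pp0:2 pp1:3 pp2:3 pp3:3 pp4:1
Op 5: write(P1, v0, 114). refcount(pp4)=1 -> write in place. 5 ppages; refcounts: pp0:2 pp1:3 pp2:3 pp3:3 pp4:1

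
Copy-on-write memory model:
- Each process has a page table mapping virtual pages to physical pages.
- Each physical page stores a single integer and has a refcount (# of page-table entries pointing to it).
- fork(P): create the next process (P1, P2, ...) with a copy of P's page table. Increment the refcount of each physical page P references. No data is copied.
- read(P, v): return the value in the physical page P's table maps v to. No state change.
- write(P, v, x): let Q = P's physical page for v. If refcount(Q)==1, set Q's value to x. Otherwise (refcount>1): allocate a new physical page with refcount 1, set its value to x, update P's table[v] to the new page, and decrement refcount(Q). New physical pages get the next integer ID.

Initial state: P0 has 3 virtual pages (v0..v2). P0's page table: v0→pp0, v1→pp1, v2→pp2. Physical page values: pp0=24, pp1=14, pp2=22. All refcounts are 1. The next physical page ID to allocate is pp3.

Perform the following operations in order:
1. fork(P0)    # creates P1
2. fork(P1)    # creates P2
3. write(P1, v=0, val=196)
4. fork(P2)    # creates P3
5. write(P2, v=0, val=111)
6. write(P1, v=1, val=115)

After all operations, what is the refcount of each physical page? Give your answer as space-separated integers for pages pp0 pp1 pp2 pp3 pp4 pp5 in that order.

Answer: 2 3 4 1 1 1

Derivation:
Op 1: fork(P0) -> P1. 3 ppages; refcounts: pp0:2 pp1:2 pp2:2
Op 2: fork(P1) -> P2. 3 ppages; refcounts: pp0:3 pp1:3 pp2:3
Op 3: write(P1, v0, 196). refcount(pp0)=3>1 -> COPY to pp3. 4 ppages; refcounts: pp0:2 pp1:3 pp2:3 pp3:1
Op 4: fork(P2) -> P3. 4 ppages; refcounts: pp0:3 pp1:4 pp2:4 pp3:1
Op 5: write(P2, v0, 111). refcount(pp0)=3>1 -> COPY to pp4. 5 ppages; refcounts: pp0:2 pp1:4 pp2:4 pp3:1 pp4:1
Op 6: write(P1, v1, 115). refcount(pp1)=4>1 -> COPY to pp5. 6 ppages; refcounts: pp0:2 pp1:3 pp2:4 pp3:1 pp4:1 pp5:1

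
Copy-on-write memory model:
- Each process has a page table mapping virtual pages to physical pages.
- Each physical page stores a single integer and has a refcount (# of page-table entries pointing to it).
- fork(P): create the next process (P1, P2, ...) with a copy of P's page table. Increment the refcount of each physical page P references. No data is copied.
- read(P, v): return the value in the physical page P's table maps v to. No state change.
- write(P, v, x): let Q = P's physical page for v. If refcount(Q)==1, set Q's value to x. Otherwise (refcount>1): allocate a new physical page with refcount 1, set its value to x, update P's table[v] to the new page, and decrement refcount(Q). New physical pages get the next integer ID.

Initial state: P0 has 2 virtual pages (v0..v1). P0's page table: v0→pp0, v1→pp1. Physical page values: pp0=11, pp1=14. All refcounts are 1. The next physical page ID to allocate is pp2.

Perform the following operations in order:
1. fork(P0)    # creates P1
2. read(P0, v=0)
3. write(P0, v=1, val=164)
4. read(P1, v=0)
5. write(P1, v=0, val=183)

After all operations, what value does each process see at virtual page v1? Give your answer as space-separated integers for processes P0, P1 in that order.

Answer: 164 14

Derivation:
Op 1: fork(P0) -> P1. 2 ppages; refcounts: pp0:2 pp1:2
Op 2: read(P0, v0) -> 11. No state change.
Op 3: write(P0, v1, 164). refcount(pp1)=2>1 -> COPY to pp2. 3 ppages; refcounts: pp0:2 pp1:1 pp2:1
Op 4: read(P1, v0) -> 11. No state change.
Op 5: write(P1, v0, 183). refcount(pp0)=2>1 -> COPY to pp3. 4 ppages; refcounts: pp0:1 pp1:1 pp2:1 pp3:1
P0: v1 -> pp2 = 164
P1: v1 -> pp1 = 14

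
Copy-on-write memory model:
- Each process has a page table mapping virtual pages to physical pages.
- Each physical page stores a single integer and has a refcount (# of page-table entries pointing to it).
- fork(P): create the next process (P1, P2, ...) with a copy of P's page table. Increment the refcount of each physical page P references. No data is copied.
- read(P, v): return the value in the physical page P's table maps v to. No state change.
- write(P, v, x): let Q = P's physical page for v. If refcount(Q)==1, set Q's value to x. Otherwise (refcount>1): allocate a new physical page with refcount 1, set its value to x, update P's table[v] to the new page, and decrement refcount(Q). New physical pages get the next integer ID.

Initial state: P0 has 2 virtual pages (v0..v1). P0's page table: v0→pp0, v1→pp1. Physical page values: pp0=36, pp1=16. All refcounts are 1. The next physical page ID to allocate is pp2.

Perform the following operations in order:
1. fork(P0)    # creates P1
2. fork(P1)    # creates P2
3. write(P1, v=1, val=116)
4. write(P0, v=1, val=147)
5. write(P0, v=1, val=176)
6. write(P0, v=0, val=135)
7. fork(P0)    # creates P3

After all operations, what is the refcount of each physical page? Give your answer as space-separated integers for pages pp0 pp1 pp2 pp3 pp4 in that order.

Op 1: fork(P0) -> P1. 2 ppages; refcounts: pp0:2 pp1:2
Op 2: fork(P1) -> P2. 2 ppages; refcounts: pp0:3 pp1:3
Op 3: write(P1, v1, 116). refcount(pp1)=3>1 -> COPY to pp2. 3 ppages; refcounts: pp0:3 pp1:2 pp2:1
Op 4: write(P0, v1, 147). refcount(pp1)=2>1 -> COPY to pp3. 4 ppages; refcounts: pp0:3 pp1:1 pp2:1 pp3:1
Op 5: write(P0, v1, 176). refcount(pp3)=1 -> write in place. 4 ppages; refcounts: pp0:3 pp1:1 pp2:1 pp3:1
Op 6: write(P0, v0, 135). refcount(pp0)=3>1 -> COPY to pp4. 5 ppages; refcounts: pp0:2 pp1:1 pp2:1 pp3:1 pp4:1
Op 7: fork(P0) -> P3. 5 ppages; refcounts: pp0:2 pp1:1 pp2:1 pp3:2 pp4:2

Answer: 2 1 1 2 2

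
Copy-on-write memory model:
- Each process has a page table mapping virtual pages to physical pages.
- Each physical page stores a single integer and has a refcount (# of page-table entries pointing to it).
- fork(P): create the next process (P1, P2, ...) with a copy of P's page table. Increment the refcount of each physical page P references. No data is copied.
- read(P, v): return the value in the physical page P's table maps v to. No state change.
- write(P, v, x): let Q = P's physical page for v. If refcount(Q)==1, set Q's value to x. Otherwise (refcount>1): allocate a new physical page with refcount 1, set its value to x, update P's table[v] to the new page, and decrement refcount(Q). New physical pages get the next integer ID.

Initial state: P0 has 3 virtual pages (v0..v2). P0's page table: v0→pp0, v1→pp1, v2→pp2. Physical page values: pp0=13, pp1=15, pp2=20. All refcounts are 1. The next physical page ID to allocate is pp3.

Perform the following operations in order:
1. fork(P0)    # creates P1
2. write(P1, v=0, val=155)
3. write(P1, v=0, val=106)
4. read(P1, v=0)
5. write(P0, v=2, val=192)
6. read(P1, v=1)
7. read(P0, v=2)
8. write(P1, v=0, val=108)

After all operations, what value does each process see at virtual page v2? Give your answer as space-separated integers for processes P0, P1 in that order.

Op 1: fork(P0) -> P1. 3 ppages; refcounts: pp0:2 pp1:2 pp2:2
Op 2: write(P1, v0, 155). refcount(pp0)=2>1 -> COPY to pp3. 4 ppages; refcounts: pp0:1 pp1:2 pp2:2 pp3:1
Op 3: write(P1, v0, 106). refcount(pp3)=1 -> write in place. 4 ppages; refcounts: pp0:1 pp1:2 pp2:2 pp3:1
Op 4: read(P1, v0) -> 106. No state change.
Op 5: write(P0, v2, 192). refcount(pp2)=2>1 -> COPY to pp4. 5 ppages; refcounts: pp0:1 pp1:2 pp2:1 pp3:1 pp4:1
Op 6: read(P1, v1) -> 15. No state change.
Op 7: read(P0, v2) -> 192. No state change.
Op 8: write(P1, v0, 108). refcount(pp3)=1 -> write in place. 5 ppages; refcounts: pp0:1 pp1:2 pp2:1 pp3:1 pp4:1
P0: v2 -> pp4 = 192
P1: v2 -> pp2 = 20

Answer: 192 20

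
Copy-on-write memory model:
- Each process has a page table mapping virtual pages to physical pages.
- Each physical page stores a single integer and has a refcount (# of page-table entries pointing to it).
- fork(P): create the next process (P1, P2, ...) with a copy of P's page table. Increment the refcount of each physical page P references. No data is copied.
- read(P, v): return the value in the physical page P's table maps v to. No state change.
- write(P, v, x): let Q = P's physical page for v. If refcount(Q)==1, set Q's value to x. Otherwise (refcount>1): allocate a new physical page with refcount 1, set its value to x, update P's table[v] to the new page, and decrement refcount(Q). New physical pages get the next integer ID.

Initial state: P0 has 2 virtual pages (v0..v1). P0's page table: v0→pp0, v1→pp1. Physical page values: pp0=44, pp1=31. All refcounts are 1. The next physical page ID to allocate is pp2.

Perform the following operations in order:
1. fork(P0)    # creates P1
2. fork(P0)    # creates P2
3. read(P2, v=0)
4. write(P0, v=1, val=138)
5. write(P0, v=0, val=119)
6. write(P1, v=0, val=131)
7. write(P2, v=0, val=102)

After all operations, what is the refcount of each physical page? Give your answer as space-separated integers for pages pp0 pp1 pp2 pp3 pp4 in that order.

Answer: 1 2 1 1 1

Derivation:
Op 1: fork(P0) -> P1. 2 ppages; refcounts: pp0:2 pp1:2
Op 2: fork(P0) -> P2. 2 ppages; refcounts: pp0:3 pp1:3
Op 3: read(P2, v0) -> 44. No state change.
Op 4: write(P0, v1, 138). refcount(pp1)=3>1 -> COPY to pp2. 3 ppages; refcounts: pp0:3 pp1:2 pp2:1
Op 5: write(P0, v0, 119). refcount(pp0)=3>1 -> COPY to pp3. 4 ppages; refcounts: pp0:2 pp1:2 pp2:1 pp3:1
Op 6: write(P1, v0, 131). refcount(pp0)=2>1 -> COPY to pp4. 5 ppages; refcounts: pp0:1 pp1:2 pp2:1 pp3:1 pp4:1
Op 7: write(P2, v0, 102). refcount(pp0)=1 -> write in place. 5 ppages; refcounts: pp0:1 pp1:2 pp2:1 pp3:1 pp4:1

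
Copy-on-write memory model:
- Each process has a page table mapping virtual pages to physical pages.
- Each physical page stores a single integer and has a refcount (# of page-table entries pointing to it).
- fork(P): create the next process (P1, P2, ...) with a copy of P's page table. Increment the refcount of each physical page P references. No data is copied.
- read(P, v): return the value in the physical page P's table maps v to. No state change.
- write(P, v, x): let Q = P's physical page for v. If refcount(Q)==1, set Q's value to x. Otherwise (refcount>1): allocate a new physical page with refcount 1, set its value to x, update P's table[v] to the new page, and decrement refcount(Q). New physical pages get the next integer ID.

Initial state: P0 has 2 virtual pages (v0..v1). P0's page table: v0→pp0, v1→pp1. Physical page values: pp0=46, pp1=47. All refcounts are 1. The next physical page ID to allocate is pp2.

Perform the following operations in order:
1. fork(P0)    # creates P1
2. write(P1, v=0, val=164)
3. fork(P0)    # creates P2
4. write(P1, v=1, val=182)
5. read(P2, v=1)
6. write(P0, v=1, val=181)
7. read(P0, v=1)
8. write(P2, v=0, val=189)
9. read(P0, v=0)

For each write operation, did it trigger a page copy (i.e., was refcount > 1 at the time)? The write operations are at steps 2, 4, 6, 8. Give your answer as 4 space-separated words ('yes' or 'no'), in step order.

Op 1: fork(P0) -> P1. 2 ppages; refcounts: pp0:2 pp1:2
Op 2: write(P1, v0, 164). refcount(pp0)=2>1 -> COPY to pp2. 3 ppages; refcounts: pp0:1 pp1:2 pp2:1
Op 3: fork(P0) -> P2. 3 ppages; refcounts: pp0:2 pp1:3 pp2:1
Op 4: write(P1, v1, 182). refcount(pp1)=3>1 -> COPY to pp3. 4 ppages; refcounts: pp0:2 pp1:2 pp2:1 pp3:1
Op 5: read(P2, v1) -> 47. No state change.
Op 6: write(P0, v1, 181). refcount(pp1)=2>1 -> COPY to pp4. 5 ppages; refcounts: pp0:2 pp1:1 pp2:1 pp3:1 pp4:1
Op 7: read(P0, v1) -> 181. No state change.
Op 8: write(P2, v0, 189). refcount(pp0)=2>1 -> COPY to pp5. 6 ppages; refcounts: pp0:1 pp1:1 pp2:1 pp3:1 pp4:1 pp5:1
Op 9: read(P0, v0) -> 46. No state change.

yes yes yes yes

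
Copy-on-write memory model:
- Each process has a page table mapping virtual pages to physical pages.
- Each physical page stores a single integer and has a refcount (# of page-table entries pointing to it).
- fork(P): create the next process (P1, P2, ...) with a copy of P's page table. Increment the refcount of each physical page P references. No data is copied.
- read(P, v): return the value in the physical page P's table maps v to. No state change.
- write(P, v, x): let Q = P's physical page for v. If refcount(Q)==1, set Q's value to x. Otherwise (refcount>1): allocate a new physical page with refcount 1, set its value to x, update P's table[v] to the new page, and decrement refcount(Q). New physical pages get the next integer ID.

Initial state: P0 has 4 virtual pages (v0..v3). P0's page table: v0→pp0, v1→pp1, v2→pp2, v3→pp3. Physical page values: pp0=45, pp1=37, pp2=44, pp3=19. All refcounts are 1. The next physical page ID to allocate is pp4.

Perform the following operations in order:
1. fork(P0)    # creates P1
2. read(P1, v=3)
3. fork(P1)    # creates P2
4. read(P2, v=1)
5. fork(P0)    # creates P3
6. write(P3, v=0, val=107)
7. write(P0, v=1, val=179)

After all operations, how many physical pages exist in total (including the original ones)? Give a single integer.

Answer: 6

Derivation:
Op 1: fork(P0) -> P1. 4 ppages; refcounts: pp0:2 pp1:2 pp2:2 pp3:2
Op 2: read(P1, v3) -> 19. No state change.
Op 3: fork(P1) -> P2. 4 ppages; refcounts: pp0:3 pp1:3 pp2:3 pp3:3
Op 4: read(P2, v1) -> 37. No state change.
Op 5: fork(P0) -> P3. 4 ppages; refcounts: pp0:4 pp1:4 pp2:4 pp3:4
Op 6: write(P3, v0, 107). refcount(pp0)=4>1 -> COPY to pp4. 5 ppages; refcounts: pp0:3 pp1:4 pp2:4 pp3:4 pp4:1
Op 7: write(P0, v1, 179). refcount(pp1)=4>1 -> COPY to pp5. 6 ppages; refcounts: pp0:3 pp1:3 pp2:4 pp3:4 pp4:1 pp5:1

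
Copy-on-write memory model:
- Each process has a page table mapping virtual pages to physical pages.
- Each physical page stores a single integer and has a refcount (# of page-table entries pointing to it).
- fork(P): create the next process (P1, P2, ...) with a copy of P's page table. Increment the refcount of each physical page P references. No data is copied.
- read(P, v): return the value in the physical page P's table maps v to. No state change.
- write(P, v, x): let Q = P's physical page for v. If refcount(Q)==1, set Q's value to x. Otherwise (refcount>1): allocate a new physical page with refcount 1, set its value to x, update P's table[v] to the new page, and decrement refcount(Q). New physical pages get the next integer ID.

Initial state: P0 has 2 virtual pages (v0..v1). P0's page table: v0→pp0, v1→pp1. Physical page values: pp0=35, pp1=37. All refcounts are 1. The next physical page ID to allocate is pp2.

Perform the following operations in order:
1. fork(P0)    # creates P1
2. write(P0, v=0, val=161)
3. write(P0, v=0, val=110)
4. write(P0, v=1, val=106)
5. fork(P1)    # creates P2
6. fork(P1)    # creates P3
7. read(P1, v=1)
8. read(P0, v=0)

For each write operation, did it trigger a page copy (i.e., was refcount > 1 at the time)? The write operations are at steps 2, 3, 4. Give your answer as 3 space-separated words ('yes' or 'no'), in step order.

Op 1: fork(P0) -> P1. 2 ppages; refcounts: pp0:2 pp1:2
Op 2: write(P0, v0, 161). refcount(pp0)=2>1 -> COPY to pp2. 3 ppages; refcounts: pp0:1 pp1:2 pp2:1
Op 3: write(P0, v0, 110). refcount(pp2)=1 -> write in place. 3 ppages; refcounts: pp0:1 pp1:2 pp2:1
Op 4: write(P0, v1, 106). refcount(pp1)=2>1 -> COPY to pp3. 4 ppages; refcounts: pp0:1 pp1:1 pp2:1 pp3:1
Op 5: fork(P1) -> P2. 4 ppages; refcounts: pp0:2 pp1:2 pp2:1 pp3:1
Op 6: fork(P1) -> P3. 4 ppages; refcounts: pp0:3 pp1:3 pp2:1 pp3:1
Op 7: read(P1, v1) -> 37. No state change.
Op 8: read(P0, v0) -> 110. No state change.

yes no yes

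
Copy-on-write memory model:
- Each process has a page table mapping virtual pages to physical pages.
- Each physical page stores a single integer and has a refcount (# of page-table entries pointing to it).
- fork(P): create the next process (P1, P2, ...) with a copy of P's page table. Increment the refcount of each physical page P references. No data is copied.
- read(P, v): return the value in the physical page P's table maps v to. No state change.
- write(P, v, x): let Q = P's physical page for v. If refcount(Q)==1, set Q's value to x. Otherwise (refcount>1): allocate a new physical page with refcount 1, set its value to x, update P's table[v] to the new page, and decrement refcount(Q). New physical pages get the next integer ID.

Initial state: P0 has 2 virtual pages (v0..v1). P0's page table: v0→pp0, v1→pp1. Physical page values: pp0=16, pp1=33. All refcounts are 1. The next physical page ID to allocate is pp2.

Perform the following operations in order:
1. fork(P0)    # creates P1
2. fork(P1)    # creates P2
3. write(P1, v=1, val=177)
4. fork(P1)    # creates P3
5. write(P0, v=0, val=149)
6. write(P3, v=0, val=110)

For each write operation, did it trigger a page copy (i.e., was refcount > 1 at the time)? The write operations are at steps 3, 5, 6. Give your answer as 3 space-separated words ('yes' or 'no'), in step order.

Op 1: fork(P0) -> P1. 2 ppages; refcounts: pp0:2 pp1:2
Op 2: fork(P1) -> P2. 2 ppages; refcounts: pp0:3 pp1:3
Op 3: write(P1, v1, 177). refcount(pp1)=3>1 -> COPY to pp2. 3 ppages; refcounts: pp0:3 pp1:2 pp2:1
Op 4: fork(P1) -> P3. 3 ppages; refcounts: pp0:4 pp1:2 pp2:2
Op 5: write(P0, v0, 149). refcount(pp0)=4>1 -> COPY to pp3. 4 ppages; refcounts: pp0:3 pp1:2 pp2:2 pp3:1
Op 6: write(P3, v0, 110). refcount(pp0)=3>1 -> COPY to pp4. 5 ppages; refcounts: pp0:2 pp1:2 pp2:2 pp3:1 pp4:1

yes yes yes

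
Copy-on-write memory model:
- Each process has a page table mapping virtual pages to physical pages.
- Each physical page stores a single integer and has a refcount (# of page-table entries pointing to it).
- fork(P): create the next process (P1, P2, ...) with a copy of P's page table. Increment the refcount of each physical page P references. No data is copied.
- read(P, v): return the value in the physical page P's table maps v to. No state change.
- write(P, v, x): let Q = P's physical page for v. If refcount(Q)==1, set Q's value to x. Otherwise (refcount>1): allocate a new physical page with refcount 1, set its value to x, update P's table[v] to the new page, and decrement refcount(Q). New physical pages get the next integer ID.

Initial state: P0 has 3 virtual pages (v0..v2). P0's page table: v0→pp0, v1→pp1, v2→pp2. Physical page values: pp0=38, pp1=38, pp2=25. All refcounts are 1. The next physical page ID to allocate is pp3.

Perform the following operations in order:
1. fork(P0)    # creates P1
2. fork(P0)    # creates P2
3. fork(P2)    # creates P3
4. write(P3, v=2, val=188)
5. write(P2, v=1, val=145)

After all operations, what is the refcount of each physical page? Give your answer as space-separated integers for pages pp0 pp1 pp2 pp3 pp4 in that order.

Op 1: fork(P0) -> P1. 3 ppages; refcounts: pp0:2 pp1:2 pp2:2
Op 2: fork(P0) -> P2. 3 ppages; refcounts: pp0:3 pp1:3 pp2:3
Op 3: fork(P2) -> P3. 3 ppages; refcounts: pp0:4 pp1:4 pp2:4
Op 4: write(P3, v2, 188). refcount(pp2)=4>1 -> COPY to pp3. 4 ppages; refcounts: pp0:4 pp1:4 pp2:3 pp3:1
Op 5: write(P2, v1, 145). refcount(pp1)=4>1 -> COPY to pp4. 5 ppages; refcounts: pp0:4 pp1:3 pp2:3 pp3:1 pp4:1

Answer: 4 3 3 1 1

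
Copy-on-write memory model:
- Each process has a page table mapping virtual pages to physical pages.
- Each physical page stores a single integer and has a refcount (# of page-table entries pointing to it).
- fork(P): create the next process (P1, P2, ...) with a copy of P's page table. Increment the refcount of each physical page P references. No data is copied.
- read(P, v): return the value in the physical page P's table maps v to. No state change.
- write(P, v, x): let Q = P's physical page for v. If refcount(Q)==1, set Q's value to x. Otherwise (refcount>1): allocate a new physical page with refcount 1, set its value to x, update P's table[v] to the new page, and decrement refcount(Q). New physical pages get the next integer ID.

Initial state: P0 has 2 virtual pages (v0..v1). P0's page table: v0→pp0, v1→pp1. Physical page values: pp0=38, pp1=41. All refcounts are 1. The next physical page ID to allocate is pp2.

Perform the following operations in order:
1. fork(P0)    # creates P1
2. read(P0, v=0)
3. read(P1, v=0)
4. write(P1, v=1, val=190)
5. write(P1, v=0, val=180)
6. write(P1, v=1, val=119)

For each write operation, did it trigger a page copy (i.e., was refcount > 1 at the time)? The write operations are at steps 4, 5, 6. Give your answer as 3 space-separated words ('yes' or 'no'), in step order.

Op 1: fork(P0) -> P1. 2 ppages; refcounts: pp0:2 pp1:2
Op 2: read(P0, v0) -> 38. No state change.
Op 3: read(P1, v0) -> 38. No state change.
Op 4: write(P1, v1, 190). refcount(pp1)=2>1 -> COPY to pp2. 3 ppages; refcounts: pp0:2 pp1:1 pp2:1
Op 5: write(P1, v0, 180). refcount(pp0)=2>1 -> COPY to pp3. 4 ppages; refcounts: pp0:1 pp1:1 pp2:1 pp3:1
Op 6: write(P1, v1, 119). refcount(pp2)=1 -> write in place. 4 ppages; refcounts: pp0:1 pp1:1 pp2:1 pp3:1

yes yes no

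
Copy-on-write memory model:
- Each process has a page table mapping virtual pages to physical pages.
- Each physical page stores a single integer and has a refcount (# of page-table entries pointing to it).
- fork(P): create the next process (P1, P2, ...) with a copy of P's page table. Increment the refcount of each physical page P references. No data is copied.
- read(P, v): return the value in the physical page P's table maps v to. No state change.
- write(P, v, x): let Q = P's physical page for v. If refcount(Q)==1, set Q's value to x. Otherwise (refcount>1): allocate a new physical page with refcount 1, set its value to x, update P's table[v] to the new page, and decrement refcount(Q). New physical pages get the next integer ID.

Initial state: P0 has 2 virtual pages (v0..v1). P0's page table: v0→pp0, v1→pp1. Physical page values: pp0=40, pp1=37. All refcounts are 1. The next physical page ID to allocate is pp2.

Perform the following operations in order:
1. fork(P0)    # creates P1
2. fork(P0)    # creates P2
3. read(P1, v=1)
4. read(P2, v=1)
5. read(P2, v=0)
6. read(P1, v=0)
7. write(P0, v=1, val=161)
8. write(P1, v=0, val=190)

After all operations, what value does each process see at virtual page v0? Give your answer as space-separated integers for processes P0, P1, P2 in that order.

Answer: 40 190 40

Derivation:
Op 1: fork(P0) -> P1. 2 ppages; refcounts: pp0:2 pp1:2
Op 2: fork(P0) -> P2. 2 ppages; refcounts: pp0:3 pp1:3
Op 3: read(P1, v1) -> 37. No state change.
Op 4: read(P2, v1) -> 37. No state change.
Op 5: read(P2, v0) -> 40. No state change.
Op 6: read(P1, v0) -> 40. No state change.
Op 7: write(P0, v1, 161). refcount(pp1)=3>1 -> COPY to pp2. 3 ppages; refcounts: pp0:3 pp1:2 pp2:1
Op 8: write(P1, v0, 190). refcount(pp0)=3>1 -> COPY to pp3. 4 ppages; refcounts: pp0:2 pp1:2 pp2:1 pp3:1
P0: v0 -> pp0 = 40
P1: v0 -> pp3 = 190
P2: v0 -> pp0 = 40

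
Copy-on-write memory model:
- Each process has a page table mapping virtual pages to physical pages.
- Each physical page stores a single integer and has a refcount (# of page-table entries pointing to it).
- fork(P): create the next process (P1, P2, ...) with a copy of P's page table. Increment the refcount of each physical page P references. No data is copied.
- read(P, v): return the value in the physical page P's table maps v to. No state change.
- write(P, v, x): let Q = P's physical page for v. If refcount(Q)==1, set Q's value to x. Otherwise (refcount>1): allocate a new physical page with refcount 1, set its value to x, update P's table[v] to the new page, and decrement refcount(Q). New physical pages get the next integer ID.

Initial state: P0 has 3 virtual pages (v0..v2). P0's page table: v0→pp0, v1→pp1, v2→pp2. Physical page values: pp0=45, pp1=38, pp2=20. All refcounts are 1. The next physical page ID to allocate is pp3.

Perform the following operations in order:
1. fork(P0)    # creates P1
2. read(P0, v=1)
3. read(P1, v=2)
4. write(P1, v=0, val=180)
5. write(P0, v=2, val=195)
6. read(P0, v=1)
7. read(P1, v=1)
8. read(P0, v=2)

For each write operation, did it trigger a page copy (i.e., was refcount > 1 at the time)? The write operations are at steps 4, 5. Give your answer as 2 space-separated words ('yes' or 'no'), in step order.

Op 1: fork(P0) -> P1. 3 ppages; refcounts: pp0:2 pp1:2 pp2:2
Op 2: read(P0, v1) -> 38. No state change.
Op 3: read(P1, v2) -> 20. No state change.
Op 4: write(P1, v0, 180). refcount(pp0)=2>1 -> COPY to pp3. 4 ppages; refcounts: pp0:1 pp1:2 pp2:2 pp3:1
Op 5: write(P0, v2, 195). refcount(pp2)=2>1 -> COPY to pp4. 5 ppages; refcounts: pp0:1 pp1:2 pp2:1 pp3:1 pp4:1
Op 6: read(P0, v1) -> 38. No state change.
Op 7: read(P1, v1) -> 38. No state change.
Op 8: read(P0, v2) -> 195. No state change.

yes yes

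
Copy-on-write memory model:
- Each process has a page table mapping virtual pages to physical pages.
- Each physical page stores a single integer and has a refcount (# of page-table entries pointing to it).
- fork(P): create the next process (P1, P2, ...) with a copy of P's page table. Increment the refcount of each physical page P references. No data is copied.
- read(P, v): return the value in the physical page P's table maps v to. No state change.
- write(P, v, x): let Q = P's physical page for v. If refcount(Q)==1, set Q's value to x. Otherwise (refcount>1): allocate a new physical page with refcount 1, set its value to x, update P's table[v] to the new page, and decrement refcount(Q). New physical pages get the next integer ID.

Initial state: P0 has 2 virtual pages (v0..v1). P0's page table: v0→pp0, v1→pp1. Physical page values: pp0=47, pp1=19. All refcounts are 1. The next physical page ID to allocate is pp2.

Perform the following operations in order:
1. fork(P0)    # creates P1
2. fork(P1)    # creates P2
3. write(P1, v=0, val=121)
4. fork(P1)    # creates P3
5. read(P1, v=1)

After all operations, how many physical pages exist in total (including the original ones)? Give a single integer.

Answer: 3

Derivation:
Op 1: fork(P0) -> P1. 2 ppages; refcounts: pp0:2 pp1:2
Op 2: fork(P1) -> P2. 2 ppages; refcounts: pp0:3 pp1:3
Op 3: write(P1, v0, 121). refcount(pp0)=3>1 -> COPY to pp2. 3 ppages; refcounts: pp0:2 pp1:3 pp2:1
Op 4: fork(P1) -> P3. 3 ppages; refcounts: pp0:2 pp1:4 pp2:2
Op 5: read(P1, v1) -> 19. No state change.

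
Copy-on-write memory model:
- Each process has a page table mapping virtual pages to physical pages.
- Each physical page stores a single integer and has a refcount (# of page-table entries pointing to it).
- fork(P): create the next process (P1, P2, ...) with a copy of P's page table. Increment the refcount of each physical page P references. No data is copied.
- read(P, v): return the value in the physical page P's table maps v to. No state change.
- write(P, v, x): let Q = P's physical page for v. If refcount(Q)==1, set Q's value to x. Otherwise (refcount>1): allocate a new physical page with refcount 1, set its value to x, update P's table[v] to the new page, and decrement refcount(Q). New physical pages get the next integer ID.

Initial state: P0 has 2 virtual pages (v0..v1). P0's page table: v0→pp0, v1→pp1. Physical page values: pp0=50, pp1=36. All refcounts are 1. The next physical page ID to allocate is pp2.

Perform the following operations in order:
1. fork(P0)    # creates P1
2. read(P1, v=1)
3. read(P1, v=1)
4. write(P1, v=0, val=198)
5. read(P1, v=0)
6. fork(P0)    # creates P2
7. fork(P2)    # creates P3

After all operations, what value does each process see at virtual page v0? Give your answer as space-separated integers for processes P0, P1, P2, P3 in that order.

Answer: 50 198 50 50

Derivation:
Op 1: fork(P0) -> P1. 2 ppages; refcounts: pp0:2 pp1:2
Op 2: read(P1, v1) -> 36. No state change.
Op 3: read(P1, v1) -> 36. No state change.
Op 4: write(P1, v0, 198). refcount(pp0)=2>1 -> COPY to pp2. 3 ppages; refcounts: pp0:1 pp1:2 pp2:1
Op 5: read(P1, v0) -> 198. No state change.
Op 6: fork(P0) -> P2. 3 ppages; refcounts: pp0:2 pp1:3 pp2:1
Op 7: fork(P2) -> P3. 3 ppages; refcounts: pp0:3 pp1:4 pp2:1
P0: v0 -> pp0 = 50
P1: v0 -> pp2 = 198
P2: v0 -> pp0 = 50
P3: v0 -> pp0 = 50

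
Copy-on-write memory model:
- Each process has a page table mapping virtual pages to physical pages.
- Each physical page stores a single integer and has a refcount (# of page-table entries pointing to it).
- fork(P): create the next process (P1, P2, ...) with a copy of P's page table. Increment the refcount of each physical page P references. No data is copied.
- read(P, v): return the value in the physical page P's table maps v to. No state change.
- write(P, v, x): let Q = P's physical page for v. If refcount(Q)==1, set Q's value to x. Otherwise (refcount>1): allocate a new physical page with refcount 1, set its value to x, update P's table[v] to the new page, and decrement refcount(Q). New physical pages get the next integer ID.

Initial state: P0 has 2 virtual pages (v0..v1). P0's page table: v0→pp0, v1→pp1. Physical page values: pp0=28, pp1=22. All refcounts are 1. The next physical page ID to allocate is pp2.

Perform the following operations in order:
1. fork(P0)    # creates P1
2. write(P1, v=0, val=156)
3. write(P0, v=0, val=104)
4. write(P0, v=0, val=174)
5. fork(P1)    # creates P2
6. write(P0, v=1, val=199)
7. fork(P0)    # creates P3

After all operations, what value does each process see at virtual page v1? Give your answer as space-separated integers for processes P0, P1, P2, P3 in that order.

Answer: 199 22 22 199

Derivation:
Op 1: fork(P0) -> P1. 2 ppages; refcounts: pp0:2 pp1:2
Op 2: write(P1, v0, 156). refcount(pp0)=2>1 -> COPY to pp2. 3 ppages; refcounts: pp0:1 pp1:2 pp2:1
Op 3: write(P0, v0, 104). refcount(pp0)=1 -> write in place. 3 ppages; refcounts: pp0:1 pp1:2 pp2:1
Op 4: write(P0, v0, 174). refcount(pp0)=1 -> write in place. 3 ppages; refcounts: pp0:1 pp1:2 pp2:1
Op 5: fork(P1) -> P2. 3 ppages; refcounts: pp0:1 pp1:3 pp2:2
Op 6: write(P0, v1, 199). refcount(pp1)=3>1 -> COPY to pp3. 4 ppages; refcounts: pp0:1 pp1:2 pp2:2 pp3:1
Op 7: fork(P0) -> P3. 4 ppages; refcounts: pp0:2 pp1:2 pp2:2 pp3:2
P0: v1 -> pp3 = 199
P1: v1 -> pp1 = 22
P2: v1 -> pp1 = 22
P3: v1 -> pp3 = 199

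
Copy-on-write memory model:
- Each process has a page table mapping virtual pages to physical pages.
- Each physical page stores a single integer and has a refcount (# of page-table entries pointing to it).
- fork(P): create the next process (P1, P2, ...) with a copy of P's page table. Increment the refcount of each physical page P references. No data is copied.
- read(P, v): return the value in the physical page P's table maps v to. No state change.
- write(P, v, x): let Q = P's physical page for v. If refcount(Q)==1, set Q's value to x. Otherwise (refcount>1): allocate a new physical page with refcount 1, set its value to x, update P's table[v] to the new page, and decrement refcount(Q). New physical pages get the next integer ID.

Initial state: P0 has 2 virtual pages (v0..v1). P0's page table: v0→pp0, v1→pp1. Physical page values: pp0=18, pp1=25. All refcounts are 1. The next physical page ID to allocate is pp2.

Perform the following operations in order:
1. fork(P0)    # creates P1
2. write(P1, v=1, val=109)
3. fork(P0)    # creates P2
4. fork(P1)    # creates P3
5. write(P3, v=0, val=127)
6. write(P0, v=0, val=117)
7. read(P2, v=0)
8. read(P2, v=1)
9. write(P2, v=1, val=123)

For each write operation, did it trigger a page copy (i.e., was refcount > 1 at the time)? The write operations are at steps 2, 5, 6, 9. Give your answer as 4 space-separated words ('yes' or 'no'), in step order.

Op 1: fork(P0) -> P1. 2 ppages; refcounts: pp0:2 pp1:2
Op 2: write(P1, v1, 109). refcount(pp1)=2>1 -> COPY to pp2. 3 ppages; refcounts: pp0:2 pp1:1 pp2:1
Op 3: fork(P0) -> P2. 3 ppages; refcounts: pp0:3 pp1:2 pp2:1
Op 4: fork(P1) -> P3. 3 ppages; refcounts: pp0:4 pp1:2 pp2:2
Op 5: write(P3, v0, 127). refcount(pp0)=4>1 -> COPY to pp3. 4 ppages; refcounts: pp0:3 pp1:2 pp2:2 pp3:1
Op 6: write(P0, v0, 117). refcount(pp0)=3>1 -> COPY to pp4. 5 ppages; refcounts: pp0:2 pp1:2 pp2:2 pp3:1 pp4:1
Op 7: read(P2, v0) -> 18. No state change.
Op 8: read(P2, v1) -> 25. No state change.
Op 9: write(P2, v1, 123). refcount(pp1)=2>1 -> COPY to pp5. 6 ppages; refcounts: pp0:2 pp1:1 pp2:2 pp3:1 pp4:1 pp5:1

yes yes yes yes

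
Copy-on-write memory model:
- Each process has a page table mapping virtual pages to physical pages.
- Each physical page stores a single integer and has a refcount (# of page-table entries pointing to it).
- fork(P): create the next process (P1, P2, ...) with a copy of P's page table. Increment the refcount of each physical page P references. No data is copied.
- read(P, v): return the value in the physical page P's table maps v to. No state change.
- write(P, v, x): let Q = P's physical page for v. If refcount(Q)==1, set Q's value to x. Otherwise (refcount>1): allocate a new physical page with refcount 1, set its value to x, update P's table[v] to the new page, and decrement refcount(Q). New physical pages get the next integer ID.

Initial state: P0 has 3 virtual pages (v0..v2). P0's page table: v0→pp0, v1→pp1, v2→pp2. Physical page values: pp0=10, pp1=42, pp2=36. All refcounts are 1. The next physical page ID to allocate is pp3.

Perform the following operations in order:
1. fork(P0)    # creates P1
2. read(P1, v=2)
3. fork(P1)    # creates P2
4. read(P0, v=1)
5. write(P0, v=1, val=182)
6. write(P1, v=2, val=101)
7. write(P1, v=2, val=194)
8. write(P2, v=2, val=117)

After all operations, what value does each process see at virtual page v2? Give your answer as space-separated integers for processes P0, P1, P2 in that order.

Op 1: fork(P0) -> P1. 3 ppages; refcounts: pp0:2 pp1:2 pp2:2
Op 2: read(P1, v2) -> 36. No state change.
Op 3: fork(P1) -> P2. 3 ppages; refcounts: pp0:3 pp1:3 pp2:3
Op 4: read(P0, v1) -> 42. No state change.
Op 5: write(P0, v1, 182). refcount(pp1)=3>1 -> COPY to pp3. 4 ppages; refcounts: pp0:3 pp1:2 pp2:3 pp3:1
Op 6: write(P1, v2, 101). refcount(pp2)=3>1 -> COPY to pp4. 5 ppages; refcounts: pp0:3 pp1:2 pp2:2 pp3:1 pp4:1
Op 7: write(P1, v2, 194). refcount(pp4)=1 -> write in place. 5 ppages; refcounts: pp0:3 pp1:2 pp2:2 pp3:1 pp4:1
Op 8: write(P2, v2, 117). refcount(pp2)=2>1 -> COPY to pp5. 6 ppages; refcounts: pp0:3 pp1:2 pp2:1 pp3:1 pp4:1 pp5:1
P0: v2 -> pp2 = 36
P1: v2 -> pp4 = 194
P2: v2 -> pp5 = 117

Answer: 36 194 117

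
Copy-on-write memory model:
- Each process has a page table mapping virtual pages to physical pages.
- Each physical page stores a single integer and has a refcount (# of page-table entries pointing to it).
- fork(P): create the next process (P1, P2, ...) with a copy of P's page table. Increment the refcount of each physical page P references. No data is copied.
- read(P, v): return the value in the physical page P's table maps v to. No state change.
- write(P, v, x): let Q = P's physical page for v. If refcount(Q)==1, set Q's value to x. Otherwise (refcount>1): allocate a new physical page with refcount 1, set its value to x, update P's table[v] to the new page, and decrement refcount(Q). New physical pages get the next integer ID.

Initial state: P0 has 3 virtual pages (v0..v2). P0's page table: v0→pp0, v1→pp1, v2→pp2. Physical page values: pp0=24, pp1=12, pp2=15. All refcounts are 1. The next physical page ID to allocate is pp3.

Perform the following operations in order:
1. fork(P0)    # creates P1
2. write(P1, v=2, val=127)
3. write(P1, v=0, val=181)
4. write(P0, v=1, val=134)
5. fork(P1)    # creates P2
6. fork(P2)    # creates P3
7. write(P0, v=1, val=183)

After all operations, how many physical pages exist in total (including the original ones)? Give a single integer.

Answer: 6

Derivation:
Op 1: fork(P0) -> P1. 3 ppages; refcounts: pp0:2 pp1:2 pp2:2
Op 2: write(P1, v2, 127). refcount(pp2)=2>1 -> COPY to pp3. 4 ppages; refcounts: pp0:2 pp1:2 pp2:1 pp3:1
Op 3: write(P1, v0, 181). refcount(pp0)=2>1 -> COPY to pp4. 5 ppages; refcounts: pp0:1 pp1:2 pp2:1 pp3:1 pp4:1
Op 4: write(P0, v1, 134). refcount(pp1)=2>1 -> COPY to pp5. 6 ppages; refcounts: pp0:1 pp1:1 pp2:1 pp3:1 pp4:1 pp5:1
Op 5: fork(P1) -> P2. 6 ppages; refcounts: pp0:1 pp1:2 pp2:1 pp3:2 pp4:2 pp5:1
Op 6: fork(P2) -> P3. 6 ppages; refcounts: pp0:1 pp1:3 pp2:1 pp3:3 pp4:3 pp5:1
Op 7: write(P0, v1, 183). refcount(pp5)=1 -> write in place. 6 ppages; refcounts: pp0:1 pp1:3 pp2:1 pp3:3 pp4:3 pp5:1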